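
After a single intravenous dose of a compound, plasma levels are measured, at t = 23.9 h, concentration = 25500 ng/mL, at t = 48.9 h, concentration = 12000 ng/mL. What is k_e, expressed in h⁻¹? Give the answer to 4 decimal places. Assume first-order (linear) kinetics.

k = ln(C₁/C₂) / (t₂ − t₁) = ln(25500/12000) / (48.9 − 23.9)
  = 0.7538 / 25.00 = 0.03015 h⁻¹

0.0302 h⁻¹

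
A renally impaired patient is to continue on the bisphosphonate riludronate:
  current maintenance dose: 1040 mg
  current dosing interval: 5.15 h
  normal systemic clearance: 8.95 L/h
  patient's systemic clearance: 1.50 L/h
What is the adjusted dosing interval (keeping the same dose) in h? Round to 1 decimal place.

To keep the same average steady-state level, dosing rate must scale with clearance.
CL ratio = 1.50 / 8.95 = 0.1676
New interval (same dose) = 5.15 / 0.1676 = 30.73 h

30.7 h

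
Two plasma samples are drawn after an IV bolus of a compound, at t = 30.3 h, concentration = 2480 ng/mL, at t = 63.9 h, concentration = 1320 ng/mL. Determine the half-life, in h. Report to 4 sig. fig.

k = ln(C₁/C₂) / (t₂ − t₁) = ln(2480/1320) / (63.9 − 30.3)
  = 0.6306 / 33.60 = 0.01877 h⁻¹
t½ = ln2 / k = 0.693147 / 0.01877 = 36.93 h

36.93 h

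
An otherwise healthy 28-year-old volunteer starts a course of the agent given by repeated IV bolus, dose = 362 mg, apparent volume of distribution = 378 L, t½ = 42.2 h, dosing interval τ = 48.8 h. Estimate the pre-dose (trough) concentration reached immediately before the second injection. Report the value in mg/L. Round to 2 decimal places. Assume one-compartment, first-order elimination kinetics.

C₀ per dose = Dose / Vd = 362 / 378 = 0.9577 mg/L
k = ln2 / t½ = 0.693147 / 42.2 = 0.01643 h⁻¹
Fraction remaining after one interval: r = e^(−kτ) = e^(−0.01643 × 48.8) = 0.4485
Before dose 2, 1 dose has been given (aged 1τ).
C_trough = C₀ × r = 0.9577 × 0.4485 = 0.4295 mg/L

0.43 mg/L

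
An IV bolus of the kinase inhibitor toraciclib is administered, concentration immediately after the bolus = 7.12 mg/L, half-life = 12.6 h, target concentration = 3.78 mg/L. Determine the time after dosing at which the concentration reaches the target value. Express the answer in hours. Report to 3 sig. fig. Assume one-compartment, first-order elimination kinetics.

k = ln2 / t½ = 0.693147 / 12.6 = 0.05501 h⁻¹
t = ln(C₀ / C) / k = ln(7.120 / 3.78) / 0.05501
  = ln(1.884) / 0.05501 = 0.6334 / 0.05501 = 11.51 h

11.5 h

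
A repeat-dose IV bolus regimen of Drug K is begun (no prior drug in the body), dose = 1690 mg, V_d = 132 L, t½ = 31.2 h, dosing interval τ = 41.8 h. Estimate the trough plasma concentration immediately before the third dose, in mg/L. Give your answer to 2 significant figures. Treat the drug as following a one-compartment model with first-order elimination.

7.1 mg/L

C₀ per dose = Dose / Vd = 1690 / 132 = 12.80 mg/L
k = ln2 / t½ = 0.693147 / 31.2 = 0.02222 h⁻¹
Fraction remaining after one interval: r = e^(−kτ) = e^(−0.02222 × 41.8) = 0.3950
Before dose 3, 2 doses have been given (aged 1τ, 2τ).
C_trough = C₀ × (r + r²) = 12.80 × (0.3950 + 0.1560) = 7.053 mg/L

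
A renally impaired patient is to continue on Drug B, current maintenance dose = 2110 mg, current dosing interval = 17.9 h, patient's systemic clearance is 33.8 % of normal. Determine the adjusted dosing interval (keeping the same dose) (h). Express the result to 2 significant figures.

53 h

To keep the same average steady-state level, dosing rate must scale with clearance.
CL ratio = 33.8 / 100 = 0.3380
New interval (same dose) = 17.9 / 0.3380 = 52.96 h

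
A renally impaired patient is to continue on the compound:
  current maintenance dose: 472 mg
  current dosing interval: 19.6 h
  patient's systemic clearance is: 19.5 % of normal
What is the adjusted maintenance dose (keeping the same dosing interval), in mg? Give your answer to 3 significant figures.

To keep the same average steady-state level, dosing rate must scale with clearance.
CL ratio = 19.5 / 100 = 0.1950
New dose (same interval) = 472 × 0.1950 = 92.04 mg

92.0 mg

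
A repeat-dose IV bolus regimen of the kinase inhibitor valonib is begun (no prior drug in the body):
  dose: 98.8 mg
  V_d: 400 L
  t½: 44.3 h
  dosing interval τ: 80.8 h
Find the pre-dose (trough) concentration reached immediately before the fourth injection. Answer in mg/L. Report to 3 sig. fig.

0.0950 mg/L

C₀ per dose = Dose / Vd = 98.8 / 400 = 0.2470 mg/L
k = ln2 / t½ = 0.693147 / 44.3 = 0.01565 h⁻¹
Fraction remaining after one interval: r = e^(−kτ) = e^(−0.01565 × 80.8) = 0.2824
Before dose 4, 3 doses have been given (aged 1τ, 2τ, 3τ).
C_trough = C₀ × (r + r² + … + r^3) = C₀ × r(1−r^3)/(1−r)
        = 0.2470 × 0.2824 × (1 − 0.02252) / (1 − 0.2824) = 0.09501 mg/L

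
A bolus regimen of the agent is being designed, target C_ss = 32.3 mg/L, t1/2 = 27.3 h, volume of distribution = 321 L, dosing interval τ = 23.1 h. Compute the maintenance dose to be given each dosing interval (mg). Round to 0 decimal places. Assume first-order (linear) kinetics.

k = ln2 / t½ = 0.693147 / 27.3 = 0.02539 h⁻¹
CL = k × Vd = 0.02539 × 321 = 8.150 L/h
At steady state, Dose/τ = Css × CL.
Dose = Css × CL × τ = 32.3 × 8.150 × 23.1 = 6081 mg

6081 mg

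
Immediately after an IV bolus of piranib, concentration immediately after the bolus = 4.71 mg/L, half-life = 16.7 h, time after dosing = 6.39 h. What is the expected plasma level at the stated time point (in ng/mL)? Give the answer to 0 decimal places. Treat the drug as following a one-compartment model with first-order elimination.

3613 ng/mL

k = ln2 / t½ = 0.693147 / 16.7 = 0.04151 h⁻¹
C = C₀ · e^(−k·t) = 4.710 × e^(−0.04151 × 6.39)
  = 4.710 × 0.7670 = 3.613 mg/L
Convert: 3.613 mg/L × 1000 = 3613 ng/mL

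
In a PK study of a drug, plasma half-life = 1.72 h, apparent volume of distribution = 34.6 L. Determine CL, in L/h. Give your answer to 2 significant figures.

k = ln2 / t½ = 0.693147 / 1.72 = 0.4030 h⁻¹
CL = k × Vd = 0.4030 × 34.6 = 13.94 L/h

14 L/h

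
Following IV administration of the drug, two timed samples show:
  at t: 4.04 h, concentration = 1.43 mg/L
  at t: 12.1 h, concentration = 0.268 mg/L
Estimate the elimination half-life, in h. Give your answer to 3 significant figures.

3.34 h

k = ln(C₁/C₂) / (t₂ − t₁) = ln(1.43/0.268) / (12.1 − 4.04)
  = 1.674 / 8.060 = 0.2077 h⁻¹
t½ = ln2 / k = 0.693147 / 0.2077 = 3.337 h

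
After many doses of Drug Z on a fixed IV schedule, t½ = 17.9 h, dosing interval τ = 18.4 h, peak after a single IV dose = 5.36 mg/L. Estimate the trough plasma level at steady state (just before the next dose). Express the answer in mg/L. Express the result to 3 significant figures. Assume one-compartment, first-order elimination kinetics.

5.16 mg/L

k = ln2 / t½ = 0.693147 / 17.9 = 0.03872 h⁻¹
e^(−kτ) = e^(−0.03872 × 18.4) = 0.4904
Accumulation ratio R = 1 / (1 − e^(−kτ)) = 1 / (1 − 0.4904) = 1.962
Steady-state trough = C₀ × R × e^(−kτ) = 5.36 × 1.962 × 0.4904 = 5.157 mg/L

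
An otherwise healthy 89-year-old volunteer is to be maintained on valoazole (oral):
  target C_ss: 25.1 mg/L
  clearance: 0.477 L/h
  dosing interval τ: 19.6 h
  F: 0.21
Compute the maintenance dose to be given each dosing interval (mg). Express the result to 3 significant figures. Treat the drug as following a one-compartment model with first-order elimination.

At steady state, F × (Dose/τ) = Css × CL.
Dose = Css × CL × τ / F = 25.1 × 0.4770 × 19.6 / 0.21 = 1117 mg

1120 mg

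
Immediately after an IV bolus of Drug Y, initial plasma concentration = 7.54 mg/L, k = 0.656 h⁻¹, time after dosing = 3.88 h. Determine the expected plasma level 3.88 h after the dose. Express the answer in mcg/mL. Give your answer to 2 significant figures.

C = C₀ · e^(−k·t) = 7.540 × e^(−0.6560 × 3.88)
  = 7.540 × 0.07845 = 0.5915 mg/L
(0.5915 mg/L = 0.5915 mcg/mL)

0.59 mcg/mL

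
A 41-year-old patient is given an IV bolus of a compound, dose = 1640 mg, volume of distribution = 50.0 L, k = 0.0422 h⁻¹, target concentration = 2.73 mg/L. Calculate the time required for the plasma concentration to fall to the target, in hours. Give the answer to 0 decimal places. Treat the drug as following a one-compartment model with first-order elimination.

C₀ = Dose / Vd = 1640 / 50.0 = 32.80 mg/L
t = ln(C₀ / C) / k = ln(32.80 / 2.73) / 0.04220
  = ln(12.01) / 0.04220 = 2.486 / 0.04220 = 58.91 h

59 h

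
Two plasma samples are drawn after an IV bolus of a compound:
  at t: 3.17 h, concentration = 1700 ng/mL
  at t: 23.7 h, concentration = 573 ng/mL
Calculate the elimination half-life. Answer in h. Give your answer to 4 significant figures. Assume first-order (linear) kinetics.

k = ln(C₁/C₂) / (t₂ − t₁) = ln(1700/573) / (23.7 − 3.17)
  = 1.087 / 20.53 = 0.05295 h⁻¹
t½ = ln2 / k = 0.693147 / 0.05295 = 13.09 h

13.09 h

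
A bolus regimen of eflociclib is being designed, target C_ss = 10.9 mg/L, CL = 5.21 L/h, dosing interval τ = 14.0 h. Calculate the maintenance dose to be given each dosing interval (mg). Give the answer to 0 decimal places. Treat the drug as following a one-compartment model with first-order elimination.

At steady state, Dose/τ = Css × CL.
Dose = Css × CL × τ = 10.9 × 5.210 × 14.0 = 795.0 mg

795 mg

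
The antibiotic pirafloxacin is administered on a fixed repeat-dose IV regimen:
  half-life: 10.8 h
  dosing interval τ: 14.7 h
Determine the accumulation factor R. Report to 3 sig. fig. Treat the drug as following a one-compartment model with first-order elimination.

1.64

k = ln2 / t½ = 0.693147 / 10.8 = 0.06418 h⁻¹
e^(−kτ) = e^(−0.06418 × 14.7) = 0.3893
Accumulation ratio R = 1 / (1 − e^(−kτ)) = 1 / (1 − 0.3893) = 1.637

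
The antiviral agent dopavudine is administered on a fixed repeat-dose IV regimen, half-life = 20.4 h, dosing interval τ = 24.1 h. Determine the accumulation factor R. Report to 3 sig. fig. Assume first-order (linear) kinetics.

k = ln2 / t½ = 0.693147 / 20.4 = 0.03398 h⁻¹
e^(−kτ) = e^(−0.03398 × 24.1) = 0.4409
Accumulation ratio R = 1 / (1 − e^(−kτ)) = 1 / (1 − 0.4409) = 1.789

1.79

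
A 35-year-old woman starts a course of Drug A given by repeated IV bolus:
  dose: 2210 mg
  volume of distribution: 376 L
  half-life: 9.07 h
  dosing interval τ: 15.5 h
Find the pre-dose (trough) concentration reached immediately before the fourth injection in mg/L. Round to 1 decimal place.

2.5 mg/L

C₀ per dose = Dose / Vd = 2210 / 376 = 5.878 mg/L
k = ln2 / t½ = 0.693147 / 9.07 = 0.07642 h⁻¹
Fraction remaining after one interval: r = e^(−kτ) = e^(−0.07642 × 15.5) = 0.3059
Before dose 4, 3 doses have been given (aged 1τ, 2τ, 3τ).
C_trough = C₀ × (r + r² + … + r^3) = C₀ × r(1−r^3)/(1−r)
        = 5.878 × 0.3059 × (1 − 0.02862) / (1 − 0.3059) = 2.516 mg/L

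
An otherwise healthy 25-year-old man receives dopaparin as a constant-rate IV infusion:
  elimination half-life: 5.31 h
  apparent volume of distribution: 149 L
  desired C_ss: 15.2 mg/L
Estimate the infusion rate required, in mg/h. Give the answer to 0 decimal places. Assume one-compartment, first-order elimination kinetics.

k = ln2 / t½ = 0.693147 / 5.31 = 0.1305 h⁻¹
CL = k × Vd = 0.1305 × 149 = 19.44 L/h
At steady state, infusion rate R₀ = Css × CL = 15.2 × 19.44 = 295.5 mg/h

296 mg/h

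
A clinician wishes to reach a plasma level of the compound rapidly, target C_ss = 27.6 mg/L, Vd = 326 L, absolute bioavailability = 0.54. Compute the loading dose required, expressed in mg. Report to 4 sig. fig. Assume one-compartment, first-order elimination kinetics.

16660 mg

LD = Css × Vd / F = 27.6 × 326 / 0.54 = 16660 mg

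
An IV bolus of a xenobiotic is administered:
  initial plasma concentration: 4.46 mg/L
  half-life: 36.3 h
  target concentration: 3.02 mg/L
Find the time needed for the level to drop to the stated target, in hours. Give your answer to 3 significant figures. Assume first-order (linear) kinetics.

20.4 h

k = ln2 / t½ = 0.693147 / 36.3 = 0.01909 h⁻¹
t = ln(C₀ / C) / k = ln(4.460 / 3.02) / 0.01909
  = ln(1.477) / 0.01909 = 0.3900 / 0.01909 = 20.43 h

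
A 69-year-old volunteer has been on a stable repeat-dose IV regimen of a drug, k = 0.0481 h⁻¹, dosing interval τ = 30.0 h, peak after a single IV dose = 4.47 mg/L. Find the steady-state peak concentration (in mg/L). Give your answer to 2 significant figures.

e^(−kτ) = e^(−0.04810 × 30.0) = 0.2362
Accumulation ratio R = 1 / (1 − e^(−kτ)) = 1 / (1 − 0.2362) = 1.309
Steady-state peak = C₀ × R = 4.47 × 1.309 = 5.851 mg/L

5.9 mg/L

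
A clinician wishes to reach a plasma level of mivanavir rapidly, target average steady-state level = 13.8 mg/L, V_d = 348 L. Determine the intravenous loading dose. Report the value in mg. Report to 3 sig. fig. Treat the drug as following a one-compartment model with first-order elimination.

4800 mg

LD = Css × Vd = 13.8 × 348 = 4802 mg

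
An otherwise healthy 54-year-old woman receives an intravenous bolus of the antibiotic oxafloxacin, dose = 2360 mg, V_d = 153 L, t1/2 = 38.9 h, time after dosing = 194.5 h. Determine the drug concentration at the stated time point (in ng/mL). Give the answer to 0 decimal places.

C₀ = Dose / Vd = 2360 / 153 = 15.42 mg/L
k = ln2 / t½ = 0.693147 / 38.9 = 0.01782 h⁻¹
t / t½ = 194.5 / 38.9 = 5 half-lives
C = C₀ × (1/2)^5 = 15.42 × 0.03125 = 0.4819 mg/L
Convert: 0.4819 mg/L × 1000 = 481.9 ng/mL

482 ng/mL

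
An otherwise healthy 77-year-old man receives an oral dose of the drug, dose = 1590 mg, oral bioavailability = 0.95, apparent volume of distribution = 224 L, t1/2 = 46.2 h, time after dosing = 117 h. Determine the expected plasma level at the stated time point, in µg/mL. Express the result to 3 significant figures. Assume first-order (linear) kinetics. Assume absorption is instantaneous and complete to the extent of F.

Amount reaching circulation = F × Dose = 0.95 × 1590 = 1511 mg
C₀ = F·Dose / Vd = 1511 / 224 = 6.746 mg/L
k = ln2 / t½ = 0.693147 / 46.2 = 0.01500 h⁻¹
C = C₀ · e^(−k·t) = 6.746 × e^(−0.01500 × 117)
  = 6.746 × 0.1729 = 1.166 mg/L
(1.166 mg/L = 1.166 µg/mL)

1.17 µg/mL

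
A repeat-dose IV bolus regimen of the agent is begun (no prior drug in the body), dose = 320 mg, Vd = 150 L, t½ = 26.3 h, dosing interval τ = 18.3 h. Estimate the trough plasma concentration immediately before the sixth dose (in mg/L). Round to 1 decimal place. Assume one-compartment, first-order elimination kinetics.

C₀ per dose = Dose / Vd = 320 / 150 = 2.133 mg/L
k = ln2 / t½ = 0.693147 / 26.3 = 0.02636 h⁻¹
Fraction remaining after one interval: r = e^(−kτ) = e^(−0.02636 × 18.3) = 0.6173
Before dose 6, 5 doses have been given (aged 1τ, 2τ, 3τ, 4τ, 5τ).
C_trough = C₀ × (r + r² + … + r^5) = C₀ × r(1−r^5)/(1−r)
        = 2.133 × 0.6173 × (1 − 0.08964) / (1 − 0.6173) = 3.132 mg/L

3.1 mg/L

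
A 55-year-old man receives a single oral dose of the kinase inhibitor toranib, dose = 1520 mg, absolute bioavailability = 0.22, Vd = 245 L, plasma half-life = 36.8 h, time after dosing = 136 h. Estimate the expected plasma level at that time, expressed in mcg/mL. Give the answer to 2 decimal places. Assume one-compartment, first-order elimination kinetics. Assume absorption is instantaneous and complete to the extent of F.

Amount reaching circulation = F × Dose = 0.22 × 1520 = 334.4 mg
C₀ = F·Dose / Vd = 334.4 / 245 = 1.365 mg/L
k = ln2 / t½ = 0.693147 / 36.8 = 0.01884 h⁻¹
C = C₀ · e^(−k·t) = 1.365 × e^(−0.01884 × 136)
  = 1.365 × 0.07713 = 0.1053 mg/L
(0.1053 mg/L = 0.1053 mcg/mL)

0.11 mcg/mL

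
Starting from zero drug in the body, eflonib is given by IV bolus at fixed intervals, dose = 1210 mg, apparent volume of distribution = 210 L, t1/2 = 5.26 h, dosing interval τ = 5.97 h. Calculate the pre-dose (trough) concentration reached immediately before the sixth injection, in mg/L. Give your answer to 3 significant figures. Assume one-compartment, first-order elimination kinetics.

C₀ per dose = Dose / Vd = 1210 / 210 = 5.762 mg/L
k = ln2 / t½ = 0.693147 / 5.26 = 0.1318 h⁻¹
Fraction remaining after one interval: r = e^(−kτ) = e^(−0.1318 × 5.97) = 0.4553
Before dose 6, 5 doses have been given (aged 1τ, 2τ, 3τ, 4τ, 5τ).
C_trough = C₀ × (r + r² + … + r^5) = C₀ × r(1−r^5)/(1−r)
        = 5.762 × 0.4553 × (1 − 0.01957) / (1 − 0.4553) = 4.722 mg/L

4.72 mg/L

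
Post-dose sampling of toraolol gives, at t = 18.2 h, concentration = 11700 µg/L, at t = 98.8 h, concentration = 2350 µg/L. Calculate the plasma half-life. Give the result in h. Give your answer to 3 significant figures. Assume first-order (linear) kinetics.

34.8 h

k = ln(C₁/C₂) / (t₂ − t₁) = ln(11700/2350) / (98.8 − 18.2)
  = 1.605 / 80.60 = 0.01991 h⁻¹
t½ = ln2 / k = 0.693147 / 0.01991 = 34.81 h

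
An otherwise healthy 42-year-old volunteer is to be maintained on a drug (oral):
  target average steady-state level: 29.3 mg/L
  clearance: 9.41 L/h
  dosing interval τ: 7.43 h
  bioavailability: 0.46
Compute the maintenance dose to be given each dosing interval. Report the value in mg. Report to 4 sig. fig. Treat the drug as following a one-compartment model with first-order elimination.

4453 mg

At steady state, F × (Dose/τ) = Css × CL.
Dose = Css × CL × τ / F = 29.3 × 9.410 × 7.43 / 0.46 = 4453 mg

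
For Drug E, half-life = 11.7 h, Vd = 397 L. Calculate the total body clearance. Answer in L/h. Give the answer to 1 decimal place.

k = ln2 / t½ = 0.693147 / 11.7 = 0.05924 h⁻¹
CL = k × Vd = 0.05924 × 397 = 23.52 L/h

23.5 L/h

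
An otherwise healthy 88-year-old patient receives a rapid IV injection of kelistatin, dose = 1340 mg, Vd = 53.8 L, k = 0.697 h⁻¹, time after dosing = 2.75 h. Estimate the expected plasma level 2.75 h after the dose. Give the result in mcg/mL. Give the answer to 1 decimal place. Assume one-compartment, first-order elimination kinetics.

C₀ = Dose / Vd = 1340 / 53.8 = 24.91 mg/L
C = C₀ · e^(−k·t) = 24.91 × e^(−0.6970 × 2.75)
  = 24.91 × 0.1471 = 3.664 mg/L
(3.664 mg/L = 3.664 mcg/mL)

3.7 mcg/mL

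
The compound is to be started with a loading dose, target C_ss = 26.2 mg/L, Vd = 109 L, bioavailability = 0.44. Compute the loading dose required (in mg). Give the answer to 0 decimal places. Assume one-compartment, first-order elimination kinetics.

6490 mg

LD = Css × Vd / F = 26.2 × 109 / 0.44 = 6490 mg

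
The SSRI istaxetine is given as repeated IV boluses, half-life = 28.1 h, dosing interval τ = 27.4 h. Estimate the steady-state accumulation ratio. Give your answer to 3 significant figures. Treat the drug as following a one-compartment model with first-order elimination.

2.04

k = ln2 / t½ = 0.693147 / 28.1 = 0.02467 h⁻¹
e^(−kτ) = e^(−0.02467 × 27.4) = 0.5087
Accumulation ratio R = 1 / (1 − e^(−kτ)) = 1 / (1 − 0.5087) = 2.035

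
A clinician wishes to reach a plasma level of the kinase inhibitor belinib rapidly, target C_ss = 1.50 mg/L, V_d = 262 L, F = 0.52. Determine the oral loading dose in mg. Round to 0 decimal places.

LD = Css × Vd / F = 1.50 × 262 / 0.52 = 755.8 mg

756 mg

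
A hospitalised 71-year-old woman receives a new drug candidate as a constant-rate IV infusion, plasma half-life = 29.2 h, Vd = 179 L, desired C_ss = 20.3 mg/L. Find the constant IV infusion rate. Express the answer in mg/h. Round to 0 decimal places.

k = ln2 / t½ = 0.693147 / 29.2 = 0.02374 h⁻¹
CL = k × Vd = 0.02374 × 179 = 4.249 L/h
At steady state, infusion rate R₀ = Css × CL = 20.3 × 4.249 = 86.25 mg/h

86 mg/h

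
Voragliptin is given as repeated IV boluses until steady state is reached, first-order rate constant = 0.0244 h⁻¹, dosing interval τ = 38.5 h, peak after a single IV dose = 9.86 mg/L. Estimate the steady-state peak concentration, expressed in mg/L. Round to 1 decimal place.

e^(−kτ) = e^(−0.02440 × 38.5) = 0.3909
Accumulation ratio R = 1 / (1 − e^(−kτ)) = 1 / (1 − 0.3909) = 1.642
Steady-state peak = C₀ × R = 9.86 × 1.642 = 16.19 mg/L

16.2 mg/L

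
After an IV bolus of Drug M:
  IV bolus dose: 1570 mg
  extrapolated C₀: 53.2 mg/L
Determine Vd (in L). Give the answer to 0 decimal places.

30 L

Vd = Dose / C₀ = 1570 / 53.2 = 29.51 L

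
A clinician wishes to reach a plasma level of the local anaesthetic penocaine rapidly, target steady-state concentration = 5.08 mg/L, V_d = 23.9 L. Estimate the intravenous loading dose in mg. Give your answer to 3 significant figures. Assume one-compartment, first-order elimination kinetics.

LD = Css × Vd = 5.08 × 23.9 = 121.4 mg

121 mg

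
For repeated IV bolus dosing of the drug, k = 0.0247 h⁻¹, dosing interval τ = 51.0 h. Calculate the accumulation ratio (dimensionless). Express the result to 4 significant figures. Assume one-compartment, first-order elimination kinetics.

1.396

e^(−kτ) = e^(−0.02470 × 51.0) = 0.2837
Accumulation ratio R = 1 / (1 − e^(−kτ)) = 1 / (1 − 0.2837) = 1.396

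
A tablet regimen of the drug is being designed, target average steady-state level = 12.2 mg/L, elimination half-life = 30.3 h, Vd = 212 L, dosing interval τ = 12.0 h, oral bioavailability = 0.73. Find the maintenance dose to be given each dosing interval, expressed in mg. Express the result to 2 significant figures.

970 mg

k = ln2 / t½ = 0.693147 / 30.3 = 0.02288 h⁻¹
CL = k × Vd = 0.02288 × 212 = 4.851 L/h
At steady state, F × (Dose/τ) = Css × CL.
Dose = Css × CL × τ / F = 12.2 × 4.851 × 12.0 / 0.73 = 972.9 mg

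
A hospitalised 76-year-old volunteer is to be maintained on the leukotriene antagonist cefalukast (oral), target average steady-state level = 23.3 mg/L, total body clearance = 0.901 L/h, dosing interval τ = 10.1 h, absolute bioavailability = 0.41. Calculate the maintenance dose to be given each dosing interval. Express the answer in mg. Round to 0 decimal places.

517 mg

At steady state, F × (Dose/τ) = Css × CL.
Dose = Css × CL × τ / F = 23.3 × 0.9010 × 10.1 / 0.41 = 517.2 mg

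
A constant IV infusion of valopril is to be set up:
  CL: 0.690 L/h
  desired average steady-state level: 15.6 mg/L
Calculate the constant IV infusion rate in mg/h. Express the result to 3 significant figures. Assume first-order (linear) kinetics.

At steady state, infusion rate R₀ = Css × CL = 15.6 × 0.6900 = 10.76 mg/h

10.8 mg/h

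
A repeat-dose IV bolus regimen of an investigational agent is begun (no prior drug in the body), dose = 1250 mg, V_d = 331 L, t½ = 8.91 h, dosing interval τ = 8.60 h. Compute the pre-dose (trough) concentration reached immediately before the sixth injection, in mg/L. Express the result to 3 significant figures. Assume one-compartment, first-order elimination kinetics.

C₀ per dose = Dose / Vd = 1250 / 331 = 3.776 mg/L
k = ln2 / t½ = 0.693147 / 8.91 = 0.07779 h⁻¹
Fraction remaining after one interval: r = e^(−kτ) = e^(−0.07779 × 8.60) = 0.5122
Before dose 6, 5 doses have been given (aged 1τ, 2τ, 3τ, 4τ, 5τ).
C_trough = C₀ × (r + r² + … + r^5) = C₀ × r(1−r^5)/(1−r)
        = 3.776 × 0.5122 × (1 − 0.03525) / (1 − 0.5122) = 3.825 mg/L

3.83 mg/L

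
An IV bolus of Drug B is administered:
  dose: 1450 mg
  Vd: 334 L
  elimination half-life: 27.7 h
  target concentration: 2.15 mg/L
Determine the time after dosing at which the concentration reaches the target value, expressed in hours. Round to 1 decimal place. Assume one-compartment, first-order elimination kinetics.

C₀ = Dose / Vd = 1450 / 334 = 4.341 mg/L
k = ln2 / t½ = 0.693147 / 27.7 = 0.02502 h⁻¹
t = ln(C₀ / C) / k = ln(4.341 / 2.15) / 0.02502
  = ln(2.019) / 0.02502 = 0.7026 / 0.02502 = 28.08 h

28.1 h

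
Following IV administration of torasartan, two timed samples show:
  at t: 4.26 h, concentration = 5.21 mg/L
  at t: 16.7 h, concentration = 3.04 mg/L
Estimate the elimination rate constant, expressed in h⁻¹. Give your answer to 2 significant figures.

0.043 h⁻¹

k = ln(C₁/C₂) / (t₂ − t₁) = ln(5.21/3.04) / (16.7 − 4.26)
  = 0.5387 / 12.44 = 0.04330 h⁻¹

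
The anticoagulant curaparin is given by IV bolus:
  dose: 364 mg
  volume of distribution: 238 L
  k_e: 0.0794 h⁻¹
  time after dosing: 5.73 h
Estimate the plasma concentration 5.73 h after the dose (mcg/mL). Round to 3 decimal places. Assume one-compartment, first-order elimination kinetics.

C₀ = Dose / Vd = 364.0 / 238 = 1.529 mg/L
C = C₀ · e^(−k·t) = 1.529 × e^(−0.07940 × 5.73)
  = 1.529 × 0.6345 = 0.9702 mg/L
(0.9702 mg/L = 0.9702 mcg/mL)

0.970 mcg/mL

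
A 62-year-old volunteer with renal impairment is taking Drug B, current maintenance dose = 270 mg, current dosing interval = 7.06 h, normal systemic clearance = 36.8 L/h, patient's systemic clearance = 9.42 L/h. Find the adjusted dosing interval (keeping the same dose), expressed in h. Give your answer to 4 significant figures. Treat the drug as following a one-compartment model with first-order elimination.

27.58 h

To keep the same average steady-state level, dosing rate must scale with clearance.
CL ratio = 9.42 / 36.8 = 0.2560
New interval (same dose) = 7.06 / 0.2560 = 27.58 h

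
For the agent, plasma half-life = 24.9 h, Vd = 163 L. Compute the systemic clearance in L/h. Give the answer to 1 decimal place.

4.5 L/h

k = ln2 / t½ = 0.693147 / 24.9 = 0.02784 h⁻¹
CL = k × Vd = 0.02784 × 163 = 4.538 L/h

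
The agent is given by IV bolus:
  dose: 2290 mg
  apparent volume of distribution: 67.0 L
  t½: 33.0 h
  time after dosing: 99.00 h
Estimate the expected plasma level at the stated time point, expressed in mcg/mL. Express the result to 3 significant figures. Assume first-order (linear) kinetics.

C₀ = Dose / Vd = 2290 / 67.0 = 34.18 mg/L
k = ln2 / t½ = 0.693147 / 33.0 = 0.02100 h⁻¹
t / t½ = 99.00 / 33.0 = 3 half-lives
C = C₀ × (1/2)^3 = 34.18 × 0.1250 = 4.273 mg/L
(4.273 mg/L = 4.273 mcg/mL)

4.27 mcg/mL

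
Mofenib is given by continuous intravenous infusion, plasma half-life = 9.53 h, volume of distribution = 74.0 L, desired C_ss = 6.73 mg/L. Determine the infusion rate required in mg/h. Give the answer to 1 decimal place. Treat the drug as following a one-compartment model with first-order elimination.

36.2 mg/h

k = ln2 / t½ = 0.693147 / 9.53 = 0.07273 h⁻¹
CL = k × Vd = 0.07273 × 74.0 = 5.382 L/h
At steady state, infusion rate R₀ = Css × CL = 6.73 × 5.382 = 36.22 mg/h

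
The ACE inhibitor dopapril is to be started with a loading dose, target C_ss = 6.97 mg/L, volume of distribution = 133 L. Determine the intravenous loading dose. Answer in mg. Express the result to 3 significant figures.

927 mg

LD = Css × Vd = 6.97 × 133 = 927.0 mg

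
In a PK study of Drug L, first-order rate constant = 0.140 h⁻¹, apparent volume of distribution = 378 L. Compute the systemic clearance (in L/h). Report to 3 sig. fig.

CL = k × Vd = 0.140 × 378 = 52.92 L/h

52.9 L/h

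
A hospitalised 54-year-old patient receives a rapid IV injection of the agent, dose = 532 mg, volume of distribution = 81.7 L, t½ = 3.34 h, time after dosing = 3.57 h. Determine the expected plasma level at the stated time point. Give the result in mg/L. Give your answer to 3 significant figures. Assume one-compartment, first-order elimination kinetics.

3.10 mg/L

C₀ = Dose / Vd = 532.0 / 81.7 = 6.512 mg/L
k = ln2 / t½ = 0.693147 / 3.34 = 0.2075 h⁻¹
C = C₀ · e^(−k·t) = 6.512 × e^(−0.2075 × 3.57)
  = 6.512 × 0.4767 = 3.104 mg/L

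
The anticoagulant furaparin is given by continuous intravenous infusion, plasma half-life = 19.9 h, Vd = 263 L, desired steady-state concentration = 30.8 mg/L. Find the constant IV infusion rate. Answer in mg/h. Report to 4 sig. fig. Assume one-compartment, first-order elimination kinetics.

282.1 mg/h

k = ln2 / t½ = 0.693147 / 19.9 = 0.03483 h⁻¹
CL = k × Vd = 0.03483 × 263 = 9.160 L/h
At steady state, infusion rate R₀ = Css × CL = 30.8 × 9.160 = 282.1 mg/h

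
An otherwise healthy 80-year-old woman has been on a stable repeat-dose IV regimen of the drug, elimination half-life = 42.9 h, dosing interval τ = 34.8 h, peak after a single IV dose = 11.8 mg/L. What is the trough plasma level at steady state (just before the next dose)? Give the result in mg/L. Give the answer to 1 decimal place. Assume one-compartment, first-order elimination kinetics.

k = ln2 / t½ = 0.693147 / 42.9 = 0.01616 h⁻¹
e^(−kτ) = e^(−0.01616 × 34.8) = 0.5699
Accumulation ratio R = 1 / (1 − e^(−kτ)) = 1 / (1 − 0.5699) = 2.325
Steady-state trough = C₀ × R × e^(−kτ) = 11.8 × 2.325 × 0.5699 = 15.64 mg/L

15.6 mg/L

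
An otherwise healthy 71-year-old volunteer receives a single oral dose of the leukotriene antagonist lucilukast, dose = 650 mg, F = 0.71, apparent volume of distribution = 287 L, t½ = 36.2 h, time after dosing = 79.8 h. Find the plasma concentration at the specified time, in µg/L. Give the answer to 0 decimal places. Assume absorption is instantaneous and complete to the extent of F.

349 µg/L

Amount reaching circulation = F × Dose = 0.71 × 650.0 = 461.5 mg
C₀ = F·Dose / Vd = 461.5 / 287 = 1.608 mg/L
k = ln2 / t½ = 0.693147 / 36.2 = 0.01915 h⁻¹
C = C₀ · e^(−k·t) = 1.608 × e^(−0.01915 × 79.8)
  = 1.608 × 0.2169 = 0.3488 mg/L
Convert: 0.3488 mg/L × 1000 = 348.8 µg/L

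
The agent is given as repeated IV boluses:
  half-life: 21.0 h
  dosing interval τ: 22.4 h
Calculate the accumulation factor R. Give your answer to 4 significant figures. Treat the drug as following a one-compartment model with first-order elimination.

1.914

k = ln2 / t½ = 0.693147 / 21.0 = 0.03301 h⁻¹
e^(−kτ) = e^(−0.03301 × 22.4) = 0.4774
Accumulation ratio R = 1 / (1 − e^(−kτ)) = 1 / (1 − 0.4774) = 1.914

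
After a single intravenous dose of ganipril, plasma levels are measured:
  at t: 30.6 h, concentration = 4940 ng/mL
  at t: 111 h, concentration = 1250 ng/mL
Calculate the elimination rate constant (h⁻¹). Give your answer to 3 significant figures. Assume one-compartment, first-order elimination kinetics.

k = ln(C₁/C₂) / (t₂ − t₁) = ln(4940/1250) / (111 − 30.6)
  = 1.374 / 80.40 = 0.01709 h⁻¹

0.0171 h⁻¹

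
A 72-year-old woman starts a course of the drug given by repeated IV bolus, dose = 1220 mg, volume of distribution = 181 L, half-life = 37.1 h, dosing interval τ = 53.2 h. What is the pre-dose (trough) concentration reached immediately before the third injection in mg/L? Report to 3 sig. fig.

C₀ per dose = Dose / Vd = 1220 / 181 = 6.740 mg/L
k = ln2 / t½ = 0.693147 / 37.1 = 0.01868 h⁻¹
Fraction remaining after one interval: r = e^(−kτ) = e^(−0.01868 × 53.2) = 0.3702
Before dose 3, 2 doses have been given (aged 1τ, 2τ).
C_trough = C₀ × (r + r²) = 6.740 × (0.3702 + 0.1370) = 3.419 mg/L

3.42 mg/L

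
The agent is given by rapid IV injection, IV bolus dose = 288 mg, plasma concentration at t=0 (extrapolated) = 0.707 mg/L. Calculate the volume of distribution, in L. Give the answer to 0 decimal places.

Vd = Dose / C₀ = 288.0 / 0.707 = 407.4 L

407 L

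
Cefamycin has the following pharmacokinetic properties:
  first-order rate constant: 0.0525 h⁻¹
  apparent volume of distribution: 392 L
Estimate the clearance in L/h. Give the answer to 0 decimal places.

CL = k × Vd = 0.0525 × 392 = 20.58 L/h

21 L/h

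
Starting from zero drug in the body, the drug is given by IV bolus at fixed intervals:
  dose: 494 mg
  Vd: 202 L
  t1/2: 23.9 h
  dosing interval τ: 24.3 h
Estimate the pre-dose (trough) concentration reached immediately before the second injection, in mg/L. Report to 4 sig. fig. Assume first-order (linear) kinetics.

1.209 mg/L

C₀ per dose = Dose / Vd = 494 / 202 = 2.446 mg/L
k = ln2 / t½ = 0.693147 / 23.9 = 0.02900 h⁻¹
Fraction remaining after one interval: r = e^(−kτ) = e^(−0.02900 × 24.3) = 0.4943
Before dose 2, 1 dose has been given (aged 1τ).
C_trough = C₀ × r = 2.446 × 0.4943 = 1.209 mg/L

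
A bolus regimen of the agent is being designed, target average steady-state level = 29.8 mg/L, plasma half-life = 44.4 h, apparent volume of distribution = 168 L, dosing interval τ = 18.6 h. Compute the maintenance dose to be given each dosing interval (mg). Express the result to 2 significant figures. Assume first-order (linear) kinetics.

1500 mg

k = ln2 / t½ = 0.693147 / 44.4 = 0.01561 h⁻¹
CL = k × Vd = 0.01561 × 168 = 2.622 L/h
At steady state, Dose/τ = Css × CL.
Dose = Css × CL × τ = 29.8 × 2.622 × 18.6 = 1453 mg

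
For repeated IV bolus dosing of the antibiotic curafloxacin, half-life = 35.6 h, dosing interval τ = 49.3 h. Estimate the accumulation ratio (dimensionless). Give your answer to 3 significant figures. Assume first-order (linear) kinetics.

k = ln2 / t½ = 0.693147 / 35.6 = 0.01947 h⁻¹
e^(−kτ) = e^(−0.01947 × 49.3) = 0.3829
Accumulation ratio R = 1 / (1 − e^(−kτ)) = 1 / (1 − 0.3829) = 1.620

1.62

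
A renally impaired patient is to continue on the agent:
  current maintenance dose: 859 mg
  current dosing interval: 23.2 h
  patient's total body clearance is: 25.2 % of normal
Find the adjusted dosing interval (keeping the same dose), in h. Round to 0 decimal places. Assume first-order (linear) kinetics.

92 h

To keep the same average steady-state level, dosing rate must scale with clearance.
CL ratio = 25.2 / 100 = 0.2520
New interval (same dose) = 23.2 / 0.2520 = 92.06 h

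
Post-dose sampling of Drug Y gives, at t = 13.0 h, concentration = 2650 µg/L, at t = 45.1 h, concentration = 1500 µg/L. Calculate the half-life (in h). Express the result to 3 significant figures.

k = ln(C₁/C₂) / (t₂ − t₁) = ln(2650/1500) / (45.1 − 13.0)
  = 0.5691 / 32.10 = 0.01773 h⁻¹
t½ = ln2 / k = 0.693147 / 0.01773 = 39.09 h

39.1 h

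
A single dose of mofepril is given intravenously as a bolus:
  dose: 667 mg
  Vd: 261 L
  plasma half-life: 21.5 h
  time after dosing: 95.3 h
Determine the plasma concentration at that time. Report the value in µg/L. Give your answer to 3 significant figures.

118 µg/L

C₀ = Dose / Vd = 667.0 / 261 = 2.556 mg/L
k = ln2 / t½ = 0.693147 / 21.5 = 0.03224 h⁻¹
C = C₀ · e^(−k·t) = 2.556 × e^(−0.03224 × 95.3)
  = 2.556 × 0.04631 = 0.1184 mg/L
Convert: 0.1184 mg/L × 1000 = 118.4 µg/L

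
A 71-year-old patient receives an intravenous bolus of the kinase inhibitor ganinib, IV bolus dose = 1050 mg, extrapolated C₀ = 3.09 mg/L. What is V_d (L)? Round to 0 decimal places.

340 L

Vd = Dose / C₀ = 1050 / 3.09 = 339.8 L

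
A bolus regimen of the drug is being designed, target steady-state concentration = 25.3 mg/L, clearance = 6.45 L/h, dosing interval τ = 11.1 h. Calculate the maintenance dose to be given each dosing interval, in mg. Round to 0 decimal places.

1811 mg

At steady state, Dose/τ = Css × CL.
Dose = Css × CL × τ = 25.3 × 6.450 × 11.1 = 1811 mg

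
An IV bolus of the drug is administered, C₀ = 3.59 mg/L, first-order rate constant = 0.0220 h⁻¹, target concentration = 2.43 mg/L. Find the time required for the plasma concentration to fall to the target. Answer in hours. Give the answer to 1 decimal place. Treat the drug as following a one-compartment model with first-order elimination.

t = ln(C₀ / C) / k = ln(3.590 / 2.43) / 0.02200
  = ln(1.477) / 0.02200 = 0.3900 / 0.02200 = 17.73 h

17.7 h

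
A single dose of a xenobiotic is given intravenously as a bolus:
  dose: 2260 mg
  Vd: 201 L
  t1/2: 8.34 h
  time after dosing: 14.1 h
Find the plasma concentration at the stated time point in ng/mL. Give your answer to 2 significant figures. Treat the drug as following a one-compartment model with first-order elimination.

C₀ = Dose / Vd = 2260 / 201 = 11.24 mg/L
k = ln2 / t½ = 0.693147 / 8.34 = 0.08311 h⁻¹
C = C₀ · e^(−k·t) = 11.24 × e^(−0.08311 × 14.1)
  = 11.24 × 0.3098 = 3.482 mg/L
Convert: 3.482 mg/L × 1000 = 3482 ng/mL

3500 ng/mL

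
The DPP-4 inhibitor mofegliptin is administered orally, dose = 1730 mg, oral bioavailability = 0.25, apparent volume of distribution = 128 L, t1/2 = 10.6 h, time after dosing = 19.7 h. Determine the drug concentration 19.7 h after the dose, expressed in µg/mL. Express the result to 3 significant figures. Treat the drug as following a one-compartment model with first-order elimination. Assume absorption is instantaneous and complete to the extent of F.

0.932 µg/mL

Amount reaching circulation = F × Dose = 0.25 × 1730 = 432.5 mg
C₀ = F·Dose / Vd = 432.5 / 128 = 3.379 mg/L
k = ln2 / t½ = 0.693147 / 10.6 = 0.06539 h⁻¹
C = C₀ · e^(−k·t) = 3.379 × e^(−0.06539 × 19.7)
  = 3.379 × 0.2758 = 0.9319 mg/L
(0.9319 mg/L = 0.9319 µg/mL)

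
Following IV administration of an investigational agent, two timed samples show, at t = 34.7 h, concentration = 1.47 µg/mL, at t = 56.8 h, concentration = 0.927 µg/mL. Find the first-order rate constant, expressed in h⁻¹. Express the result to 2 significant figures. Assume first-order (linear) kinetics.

k = ln(C₁/C₂) / (t₂ − t₁) = ln(1.47/0.927) / (56.8 − 34.7)
  = 0.4611 / 22.10 = 0.02086 h⁻¹

0.021 h⁻¹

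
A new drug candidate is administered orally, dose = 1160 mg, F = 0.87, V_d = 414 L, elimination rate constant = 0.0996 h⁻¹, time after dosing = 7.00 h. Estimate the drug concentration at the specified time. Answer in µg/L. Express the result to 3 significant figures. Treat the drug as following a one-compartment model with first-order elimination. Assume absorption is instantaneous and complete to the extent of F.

1210 µg/L

Amount reaching circulation = F × Dose = 0.87 × 1160 = 1009 mg
C₀ = F·Dose / Vd = 1009 / 414 = 2.437 mg/L
C = C₀ · e^(−k·t) = 2.437 × e^(−0.09960 × 7.00)
  = 2.437 × 0.4980 = 1.214 mg/L
Convert: 1.214 mg/L × 1000 = 1214 µg/L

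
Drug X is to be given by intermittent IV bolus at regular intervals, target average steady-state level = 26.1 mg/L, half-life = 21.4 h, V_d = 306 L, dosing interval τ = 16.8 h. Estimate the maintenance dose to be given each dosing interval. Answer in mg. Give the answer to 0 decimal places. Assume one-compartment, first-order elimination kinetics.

4346 mg

k = ln2 / t½ = 0.693147 / 21.4 = 0.03239 h⁻¹
CL = k × Vd = 0.03239 × 306 = 9.911 L/h
At steady state, Dose/τ = Css × CL.
Dose = Css × CL × τ = 26.1 × 9.911 × 16.8 = 4346 mg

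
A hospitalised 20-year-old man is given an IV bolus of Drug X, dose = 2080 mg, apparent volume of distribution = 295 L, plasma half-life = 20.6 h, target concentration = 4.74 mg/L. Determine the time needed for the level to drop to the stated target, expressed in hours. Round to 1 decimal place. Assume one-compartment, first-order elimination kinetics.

11.8 h

C₀ = Dose / Vd = 2080 / 295 = 7.051 mg/L
k = ln2 / t½ = 0.693147 / 20.6 = 0.03365 h⁻¹
t = ln(C₀ / C) / k = ln(7.051 / 4.74) / 0.03365
  = ln(1.488) / 0.03365 = 0.3974 / 0.03365 = 11.81 h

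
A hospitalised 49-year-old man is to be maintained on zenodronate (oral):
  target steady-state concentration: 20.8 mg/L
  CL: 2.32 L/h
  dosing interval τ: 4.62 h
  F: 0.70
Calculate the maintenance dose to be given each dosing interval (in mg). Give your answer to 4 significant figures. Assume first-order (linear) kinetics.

318.5 mg

At steady state, F × (Dose/τ) = Css × CL.
Dose = Css × CL × τ / F = 20.8 × 2.320 × 4.62 / 0.70 = 318.5 mg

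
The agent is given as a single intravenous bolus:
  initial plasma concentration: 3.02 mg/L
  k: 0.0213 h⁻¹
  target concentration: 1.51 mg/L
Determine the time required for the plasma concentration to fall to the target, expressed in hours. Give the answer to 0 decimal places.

t = ln(C₀ / C) / k = ln(3.020 / 1.51) / 0.02130
  = ln(2.000) / 0.02130 = 0.6931 / 0.02130 = 32.54 h

33 h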